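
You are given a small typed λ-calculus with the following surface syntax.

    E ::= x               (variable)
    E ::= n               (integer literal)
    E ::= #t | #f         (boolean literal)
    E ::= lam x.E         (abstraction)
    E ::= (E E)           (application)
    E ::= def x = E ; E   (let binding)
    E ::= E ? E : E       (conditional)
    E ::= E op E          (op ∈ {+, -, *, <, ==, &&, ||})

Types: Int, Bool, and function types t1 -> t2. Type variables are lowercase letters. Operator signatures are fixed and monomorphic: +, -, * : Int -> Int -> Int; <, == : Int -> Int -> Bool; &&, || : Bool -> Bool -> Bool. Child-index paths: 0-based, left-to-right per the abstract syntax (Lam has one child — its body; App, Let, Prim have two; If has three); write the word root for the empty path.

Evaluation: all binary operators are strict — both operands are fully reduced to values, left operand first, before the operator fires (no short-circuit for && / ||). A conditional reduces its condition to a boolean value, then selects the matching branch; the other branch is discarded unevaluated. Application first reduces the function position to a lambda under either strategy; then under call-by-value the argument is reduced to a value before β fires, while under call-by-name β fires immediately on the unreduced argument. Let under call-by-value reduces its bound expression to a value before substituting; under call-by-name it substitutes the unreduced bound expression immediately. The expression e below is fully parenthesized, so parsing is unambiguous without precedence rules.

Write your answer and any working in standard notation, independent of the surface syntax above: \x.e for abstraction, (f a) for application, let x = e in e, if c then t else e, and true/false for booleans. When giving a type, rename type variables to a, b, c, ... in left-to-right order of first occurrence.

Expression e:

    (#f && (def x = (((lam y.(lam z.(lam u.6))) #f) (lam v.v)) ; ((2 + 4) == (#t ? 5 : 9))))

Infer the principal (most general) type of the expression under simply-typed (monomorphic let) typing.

Derivation:
  unify Bool ~ Bool
\u._ : c -> Int
\z._ : b -> c -> Int
\y._ : a -> b -> c -> Int
  unify a -> b -> c -> Int ~ Bool -> d
  unify a ~ Bool
  unify b -> c -> Int ~ d
_ _ : b -> c -> Int
v : e
\v._ : e -> e
  unify b -> c -> Int ~ (e -> e) -> f
  unify b ~ e -> e
  unify c -> Int ~ f
_ _ : c -> Int
let x : c -> Int
  unify Int ~ Int
  unify Int ~ Int
  unify Int ~ Int
  unify Bool ~ Bool
  unify Int ~ Int
  unify Int ~ Int
  unify Bool ~ Bool

Answer: Bool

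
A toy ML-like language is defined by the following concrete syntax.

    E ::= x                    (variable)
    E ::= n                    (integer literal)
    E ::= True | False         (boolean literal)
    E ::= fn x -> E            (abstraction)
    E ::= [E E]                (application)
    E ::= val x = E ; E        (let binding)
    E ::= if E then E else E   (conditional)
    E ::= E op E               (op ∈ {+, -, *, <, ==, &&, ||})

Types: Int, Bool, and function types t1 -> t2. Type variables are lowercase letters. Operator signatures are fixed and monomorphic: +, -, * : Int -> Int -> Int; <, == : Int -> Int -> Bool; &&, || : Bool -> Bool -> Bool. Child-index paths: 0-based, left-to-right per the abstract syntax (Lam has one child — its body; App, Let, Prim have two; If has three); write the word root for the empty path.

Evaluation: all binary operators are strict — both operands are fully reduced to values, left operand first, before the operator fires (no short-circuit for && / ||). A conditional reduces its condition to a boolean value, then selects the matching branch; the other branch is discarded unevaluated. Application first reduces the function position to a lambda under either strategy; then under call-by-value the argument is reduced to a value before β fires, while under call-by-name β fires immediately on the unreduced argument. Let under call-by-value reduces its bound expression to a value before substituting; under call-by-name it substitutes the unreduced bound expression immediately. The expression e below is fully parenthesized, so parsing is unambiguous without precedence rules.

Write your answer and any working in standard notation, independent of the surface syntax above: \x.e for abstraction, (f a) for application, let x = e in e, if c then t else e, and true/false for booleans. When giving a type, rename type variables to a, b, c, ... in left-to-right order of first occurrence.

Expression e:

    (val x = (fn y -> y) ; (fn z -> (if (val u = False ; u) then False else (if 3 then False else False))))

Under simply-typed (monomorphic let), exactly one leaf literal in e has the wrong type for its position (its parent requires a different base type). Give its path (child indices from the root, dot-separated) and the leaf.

Working:
y : a
\y._ : a -> a
let x : a -> a
let u : Bool
u : Bool
  unify Bool ~ Bool
  unify Int ~ Bool
  FAIL: mismatch Int ~ Bool

Answer: 1.0.2.0 : 3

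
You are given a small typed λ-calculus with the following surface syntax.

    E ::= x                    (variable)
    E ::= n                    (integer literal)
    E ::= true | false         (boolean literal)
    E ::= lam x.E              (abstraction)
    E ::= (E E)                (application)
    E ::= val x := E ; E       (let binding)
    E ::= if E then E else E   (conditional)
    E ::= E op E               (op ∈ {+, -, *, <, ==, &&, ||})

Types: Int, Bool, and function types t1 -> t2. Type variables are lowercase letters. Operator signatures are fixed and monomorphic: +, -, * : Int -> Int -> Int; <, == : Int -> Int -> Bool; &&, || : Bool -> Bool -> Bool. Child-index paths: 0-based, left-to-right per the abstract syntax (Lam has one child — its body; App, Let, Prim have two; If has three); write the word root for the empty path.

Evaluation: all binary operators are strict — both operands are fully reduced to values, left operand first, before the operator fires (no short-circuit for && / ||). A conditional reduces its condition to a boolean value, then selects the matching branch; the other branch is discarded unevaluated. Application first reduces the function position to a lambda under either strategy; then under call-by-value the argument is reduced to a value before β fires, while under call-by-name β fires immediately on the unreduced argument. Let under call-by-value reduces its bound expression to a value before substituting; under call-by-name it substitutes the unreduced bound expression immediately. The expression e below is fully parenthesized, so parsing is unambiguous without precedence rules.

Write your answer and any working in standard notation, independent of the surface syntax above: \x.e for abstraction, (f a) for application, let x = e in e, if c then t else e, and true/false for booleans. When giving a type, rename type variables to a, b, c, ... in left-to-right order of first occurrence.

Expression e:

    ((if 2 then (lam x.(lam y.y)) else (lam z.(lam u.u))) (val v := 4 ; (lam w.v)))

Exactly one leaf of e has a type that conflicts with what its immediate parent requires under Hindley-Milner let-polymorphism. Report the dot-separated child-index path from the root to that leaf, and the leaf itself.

Answer: 0.0 : 2

Working:
  unify Int ~ Bool
  FAIL: mismatch Int ~ Bool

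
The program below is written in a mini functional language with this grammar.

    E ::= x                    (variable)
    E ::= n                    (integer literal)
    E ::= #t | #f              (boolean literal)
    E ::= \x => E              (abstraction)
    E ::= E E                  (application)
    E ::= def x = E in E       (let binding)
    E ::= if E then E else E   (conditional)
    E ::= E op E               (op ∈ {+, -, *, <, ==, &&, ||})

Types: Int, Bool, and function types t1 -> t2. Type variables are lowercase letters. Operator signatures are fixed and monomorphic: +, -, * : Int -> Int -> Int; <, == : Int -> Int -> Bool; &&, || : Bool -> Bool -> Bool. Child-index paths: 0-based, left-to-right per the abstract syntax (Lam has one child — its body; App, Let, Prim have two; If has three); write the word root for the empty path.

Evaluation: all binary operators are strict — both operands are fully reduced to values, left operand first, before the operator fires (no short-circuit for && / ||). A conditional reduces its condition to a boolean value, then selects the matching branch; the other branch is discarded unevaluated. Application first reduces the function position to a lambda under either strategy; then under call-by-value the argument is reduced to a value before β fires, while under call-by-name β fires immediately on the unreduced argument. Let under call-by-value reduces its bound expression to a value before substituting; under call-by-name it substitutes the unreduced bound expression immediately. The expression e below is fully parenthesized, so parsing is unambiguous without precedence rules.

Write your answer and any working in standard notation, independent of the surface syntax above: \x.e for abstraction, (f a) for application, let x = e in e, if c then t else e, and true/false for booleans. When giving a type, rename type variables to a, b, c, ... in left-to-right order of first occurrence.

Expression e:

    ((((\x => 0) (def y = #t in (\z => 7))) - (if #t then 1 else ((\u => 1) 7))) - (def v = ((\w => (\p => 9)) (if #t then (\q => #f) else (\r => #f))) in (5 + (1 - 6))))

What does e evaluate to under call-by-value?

Trace:
step 0: ((((\x.0) (let y = true in (\z.7))) - (if true then 1 else ((\u.1) 7))) - (let v = ((\w.(\p.9)) (if true then (\q.false) else (\r.false))) in (5 + (1 - 6))))
step 1: [let@0.0.1] ((((\x.0) (\z.7)) - (if true then 1 else ((\u.1) 7))) - (let v = ((\w.(\p.9)) (if true then (\q.false) else (\r.false))) in (5 + (1 - 6))))
step 2: [beta@0.0] ((0 - (if true then 1 else ((\u.1) 7))) - (let v = ((\w.(\p.9)) (if true then (\q.false) else (\r.false))) in (5 + (1 - 6))))
step 3: [if@0.1] ((0 - 1) - (let v = ((\w.(\p.9)) (if true then (\q.false) else (\r.false))) in (5 + (1 - 6))))
step 4: [delta@0] (-1 - (let v = ((\w.(\p.9)) (if true then (\q.false) else (\r.false))) in (5 + (1 - 6))))
step 5: [if@1.0.1] (-1 - (let v = ((\w.(\p.9)) (\q.false)) in (5 + (1 - 6))))
step 6: [beta@1.0] (-1 - (let v = (\p.9) in (5 + (1 - 6))))
step 7: [let@1] (-1 - (5 + (1 - 6)))
step 8: [delta@1.1] (-1 - (5 + -5))
step 9: [delta@1] (-1 - 0)
step 10: [delta@root] -1

Answer: -1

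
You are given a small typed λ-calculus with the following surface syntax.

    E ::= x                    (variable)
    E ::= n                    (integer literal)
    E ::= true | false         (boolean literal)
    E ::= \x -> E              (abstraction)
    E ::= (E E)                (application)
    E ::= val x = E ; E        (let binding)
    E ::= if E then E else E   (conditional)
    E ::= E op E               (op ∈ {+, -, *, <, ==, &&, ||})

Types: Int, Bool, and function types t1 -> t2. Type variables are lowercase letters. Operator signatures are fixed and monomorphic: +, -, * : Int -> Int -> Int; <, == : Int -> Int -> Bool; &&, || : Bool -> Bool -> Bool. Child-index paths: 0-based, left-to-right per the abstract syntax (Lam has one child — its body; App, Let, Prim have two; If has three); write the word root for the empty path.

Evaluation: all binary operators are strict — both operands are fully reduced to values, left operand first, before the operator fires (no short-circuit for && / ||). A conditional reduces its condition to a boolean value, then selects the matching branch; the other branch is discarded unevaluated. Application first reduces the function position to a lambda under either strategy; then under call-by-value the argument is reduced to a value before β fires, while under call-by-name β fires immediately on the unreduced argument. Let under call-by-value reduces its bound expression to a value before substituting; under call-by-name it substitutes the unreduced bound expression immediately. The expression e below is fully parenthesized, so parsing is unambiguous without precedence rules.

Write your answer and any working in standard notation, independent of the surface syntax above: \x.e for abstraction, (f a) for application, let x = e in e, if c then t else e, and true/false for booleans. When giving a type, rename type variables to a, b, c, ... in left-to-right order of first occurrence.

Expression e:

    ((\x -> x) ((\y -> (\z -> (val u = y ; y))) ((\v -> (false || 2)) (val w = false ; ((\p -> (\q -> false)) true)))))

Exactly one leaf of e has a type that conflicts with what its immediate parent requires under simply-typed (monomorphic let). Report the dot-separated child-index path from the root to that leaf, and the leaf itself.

Working:
x : a
\x._ : a -> a
y : b
let u : b
y : b
\z._ : c -> b
\y._ : b -> c -> b
  unify Bool ~ Bool
  unify Int ~ Bool
  FAIL: mismatch Int ~ Bool

Answer: 1.1.0.0.1 : 2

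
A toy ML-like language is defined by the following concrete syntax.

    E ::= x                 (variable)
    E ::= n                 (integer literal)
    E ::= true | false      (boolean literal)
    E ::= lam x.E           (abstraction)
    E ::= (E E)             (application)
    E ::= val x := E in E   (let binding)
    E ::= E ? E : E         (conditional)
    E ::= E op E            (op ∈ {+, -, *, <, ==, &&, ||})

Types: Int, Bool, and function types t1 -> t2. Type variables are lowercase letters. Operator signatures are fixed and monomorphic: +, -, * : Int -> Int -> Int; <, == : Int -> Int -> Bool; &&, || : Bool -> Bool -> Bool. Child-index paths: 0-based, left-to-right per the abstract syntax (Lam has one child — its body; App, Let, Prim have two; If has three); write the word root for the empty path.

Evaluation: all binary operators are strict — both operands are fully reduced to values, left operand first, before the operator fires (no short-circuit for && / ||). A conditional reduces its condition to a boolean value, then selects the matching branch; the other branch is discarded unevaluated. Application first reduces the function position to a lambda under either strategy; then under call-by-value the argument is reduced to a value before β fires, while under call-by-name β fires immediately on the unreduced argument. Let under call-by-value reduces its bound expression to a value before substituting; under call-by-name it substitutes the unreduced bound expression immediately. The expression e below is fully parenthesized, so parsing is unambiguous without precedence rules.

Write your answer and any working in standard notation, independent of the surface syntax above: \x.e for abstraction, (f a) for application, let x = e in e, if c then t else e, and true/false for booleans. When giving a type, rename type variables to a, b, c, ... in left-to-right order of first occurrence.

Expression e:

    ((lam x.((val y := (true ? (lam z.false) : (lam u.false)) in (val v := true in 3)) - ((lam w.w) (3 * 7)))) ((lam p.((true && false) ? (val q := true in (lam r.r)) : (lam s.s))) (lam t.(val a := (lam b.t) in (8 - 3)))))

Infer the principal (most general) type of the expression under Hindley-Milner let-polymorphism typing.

Answer: Int

Working:
  unify Bool ~ Bool
\z._ : b -> Bool
\u._ : c -> Bool
  unify b -> Bool ~ c -> Bool
  unify b ~ c
  unify Bool ~ Bool
let y : forall. c -> Bool
let v : Bool
  unify Int ~ Int
w : d
\w._ : d -> d
  unify Int ~ Int
  unify Int ~ Int
  unify d -> d ~ Int -> e
  unify d ~ Int
  unify Int ~ e
_ _ : Int
  unify Int ~ Int
\x._ : a -> Int
  unify Bool ~ Bool
  unify Bool ~ Bool
  unify Bool ~ Bool
let q : Bool
r : g
\r._ : g -> g
s : h
\s._ : h -> h
  unify g -> g ~ h -> h
  unify g ~ h
  unify h ~ h
\p._ : f -> h -> h
t : i
\b._ : j -> i
let a : forall. j -> i
  unify Int ~ Int
  unify Int ~ Int
\t._ : i -> Int
  unify f -> h -> h ~ (i -> Int) -> k
  unify f ~ i -> Int
  unify h -> h ~ k
_ _ : h -> h
  unify a -> Int ~ (h -> h) -> l
  unify a ~ h -> h
  unify Int ~ l
_ _ : Int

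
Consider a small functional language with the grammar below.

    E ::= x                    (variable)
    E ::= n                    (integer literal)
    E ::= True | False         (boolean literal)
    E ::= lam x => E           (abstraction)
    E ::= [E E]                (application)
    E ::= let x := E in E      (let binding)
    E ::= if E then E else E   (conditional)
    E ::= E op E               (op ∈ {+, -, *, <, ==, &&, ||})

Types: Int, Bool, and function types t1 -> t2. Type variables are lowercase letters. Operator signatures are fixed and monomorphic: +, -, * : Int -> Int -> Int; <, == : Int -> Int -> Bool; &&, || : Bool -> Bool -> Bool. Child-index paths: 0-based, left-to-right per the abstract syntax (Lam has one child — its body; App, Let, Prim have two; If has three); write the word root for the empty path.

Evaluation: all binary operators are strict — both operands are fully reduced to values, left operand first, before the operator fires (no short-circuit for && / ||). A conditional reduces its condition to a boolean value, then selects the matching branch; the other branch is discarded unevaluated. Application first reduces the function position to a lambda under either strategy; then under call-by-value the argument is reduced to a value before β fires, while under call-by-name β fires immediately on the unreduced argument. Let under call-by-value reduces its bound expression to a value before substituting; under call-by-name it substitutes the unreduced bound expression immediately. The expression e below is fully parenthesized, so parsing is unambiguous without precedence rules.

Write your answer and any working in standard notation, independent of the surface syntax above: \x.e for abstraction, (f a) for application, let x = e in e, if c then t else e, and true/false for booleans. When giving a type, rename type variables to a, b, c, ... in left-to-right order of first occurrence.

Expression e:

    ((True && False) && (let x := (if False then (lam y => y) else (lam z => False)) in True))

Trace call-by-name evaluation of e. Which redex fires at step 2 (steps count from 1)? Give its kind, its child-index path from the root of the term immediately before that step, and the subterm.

Answer: let at 1 : (let x = (if false then (\y.y) else (\z.false)) in true)

Trace:
step 0: ((true && false) && (let x = (if false then (\y.y) else (\z.false)) in true))
step 1: [delta@0] (false && (let x = (if false then (\y.y) else (\z.false)) in true))
step 2: [let@1] (false && true)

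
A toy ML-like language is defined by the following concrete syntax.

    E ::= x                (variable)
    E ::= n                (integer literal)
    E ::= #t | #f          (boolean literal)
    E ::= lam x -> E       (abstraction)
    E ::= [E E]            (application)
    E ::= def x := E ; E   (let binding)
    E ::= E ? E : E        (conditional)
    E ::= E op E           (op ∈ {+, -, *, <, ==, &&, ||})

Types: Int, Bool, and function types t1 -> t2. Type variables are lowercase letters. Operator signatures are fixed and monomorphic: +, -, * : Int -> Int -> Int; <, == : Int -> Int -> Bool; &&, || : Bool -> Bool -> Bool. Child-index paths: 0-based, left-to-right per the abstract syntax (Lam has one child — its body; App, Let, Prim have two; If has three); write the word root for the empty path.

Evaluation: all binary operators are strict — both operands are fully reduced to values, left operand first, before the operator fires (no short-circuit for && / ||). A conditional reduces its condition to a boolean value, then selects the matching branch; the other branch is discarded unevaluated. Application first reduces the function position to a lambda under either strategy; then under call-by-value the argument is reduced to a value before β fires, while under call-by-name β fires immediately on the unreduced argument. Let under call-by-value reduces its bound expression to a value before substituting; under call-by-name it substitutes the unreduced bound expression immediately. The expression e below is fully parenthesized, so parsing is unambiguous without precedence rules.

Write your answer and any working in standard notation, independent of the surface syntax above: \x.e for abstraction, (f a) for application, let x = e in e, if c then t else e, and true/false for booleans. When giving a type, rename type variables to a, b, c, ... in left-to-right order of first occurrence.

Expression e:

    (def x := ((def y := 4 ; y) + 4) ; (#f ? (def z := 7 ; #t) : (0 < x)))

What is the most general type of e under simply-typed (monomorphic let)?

Answer: Bool

Trace:
let y : Int
y : Int
  unify Int ~ Int
  unify Int ~ Int
let x : Int
  unify Bool ~ Bool
let z : Int
  unify Int ~ Int
x : Int
  unify Int ~ Int
  unify Bool ~ Bool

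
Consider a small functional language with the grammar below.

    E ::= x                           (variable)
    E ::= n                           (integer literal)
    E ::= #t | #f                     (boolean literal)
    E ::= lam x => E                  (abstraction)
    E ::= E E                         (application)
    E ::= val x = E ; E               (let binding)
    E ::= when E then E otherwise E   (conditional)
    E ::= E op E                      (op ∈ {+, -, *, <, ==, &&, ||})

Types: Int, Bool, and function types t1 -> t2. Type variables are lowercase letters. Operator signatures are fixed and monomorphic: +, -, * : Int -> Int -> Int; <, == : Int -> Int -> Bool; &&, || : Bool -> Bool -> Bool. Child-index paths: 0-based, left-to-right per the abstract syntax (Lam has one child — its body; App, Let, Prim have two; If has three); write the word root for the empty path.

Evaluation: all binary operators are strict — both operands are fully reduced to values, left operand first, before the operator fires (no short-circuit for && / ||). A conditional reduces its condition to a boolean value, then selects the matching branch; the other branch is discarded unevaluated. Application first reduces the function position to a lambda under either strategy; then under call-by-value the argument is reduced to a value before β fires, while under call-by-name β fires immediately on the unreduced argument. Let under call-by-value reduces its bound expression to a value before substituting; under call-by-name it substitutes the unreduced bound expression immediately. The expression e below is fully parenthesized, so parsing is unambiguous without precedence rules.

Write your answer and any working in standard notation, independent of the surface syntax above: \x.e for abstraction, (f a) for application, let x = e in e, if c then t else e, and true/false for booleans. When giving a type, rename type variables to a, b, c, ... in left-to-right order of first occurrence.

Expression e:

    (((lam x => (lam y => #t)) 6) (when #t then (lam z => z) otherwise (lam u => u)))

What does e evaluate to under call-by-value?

Answer: true

Derivation:
step 0: (((\x.(\y.true)) 6) (if true then (\z.z) else (\u.u)))
step 1: [beta@0] ((\y.true) (if true then (\z.z) else (\u.u)))
step 2: [if@1] ((\y.true) (\z.z))
step 3: [beta@root] true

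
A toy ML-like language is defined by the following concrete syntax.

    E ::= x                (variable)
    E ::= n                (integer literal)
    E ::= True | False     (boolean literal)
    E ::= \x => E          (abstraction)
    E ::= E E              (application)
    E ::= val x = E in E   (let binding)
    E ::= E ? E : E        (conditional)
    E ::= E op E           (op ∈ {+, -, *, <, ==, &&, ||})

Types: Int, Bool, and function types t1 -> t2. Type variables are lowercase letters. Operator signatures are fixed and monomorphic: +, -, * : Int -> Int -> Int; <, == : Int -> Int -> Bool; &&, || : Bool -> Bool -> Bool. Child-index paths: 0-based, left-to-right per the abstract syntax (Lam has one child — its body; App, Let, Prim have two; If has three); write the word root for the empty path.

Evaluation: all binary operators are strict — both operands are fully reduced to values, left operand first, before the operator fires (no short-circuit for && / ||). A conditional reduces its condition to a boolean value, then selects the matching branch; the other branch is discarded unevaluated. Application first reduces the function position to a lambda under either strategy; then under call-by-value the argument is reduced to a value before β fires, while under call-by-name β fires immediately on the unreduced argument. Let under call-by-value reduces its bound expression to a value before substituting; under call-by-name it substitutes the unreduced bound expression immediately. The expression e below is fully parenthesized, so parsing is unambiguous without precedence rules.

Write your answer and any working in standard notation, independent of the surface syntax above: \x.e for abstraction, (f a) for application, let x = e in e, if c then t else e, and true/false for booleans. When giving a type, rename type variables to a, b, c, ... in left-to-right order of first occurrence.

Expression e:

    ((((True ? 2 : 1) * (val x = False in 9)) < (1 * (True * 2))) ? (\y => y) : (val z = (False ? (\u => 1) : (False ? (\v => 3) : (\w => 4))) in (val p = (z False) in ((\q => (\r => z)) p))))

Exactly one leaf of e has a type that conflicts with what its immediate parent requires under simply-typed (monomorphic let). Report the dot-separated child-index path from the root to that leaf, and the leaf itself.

Answer: 0.1.1.0 : true

Derivation:
  unify Bool ~ Bool
  unify Int ~ Int
  unify Int ~ Int
let x : Bool
  unify Int ~ Int
  unify Int ~ Int
  unify Int ~ Int
  unify Bool ~ Int
  FAIL: mismatch Bool ~ Int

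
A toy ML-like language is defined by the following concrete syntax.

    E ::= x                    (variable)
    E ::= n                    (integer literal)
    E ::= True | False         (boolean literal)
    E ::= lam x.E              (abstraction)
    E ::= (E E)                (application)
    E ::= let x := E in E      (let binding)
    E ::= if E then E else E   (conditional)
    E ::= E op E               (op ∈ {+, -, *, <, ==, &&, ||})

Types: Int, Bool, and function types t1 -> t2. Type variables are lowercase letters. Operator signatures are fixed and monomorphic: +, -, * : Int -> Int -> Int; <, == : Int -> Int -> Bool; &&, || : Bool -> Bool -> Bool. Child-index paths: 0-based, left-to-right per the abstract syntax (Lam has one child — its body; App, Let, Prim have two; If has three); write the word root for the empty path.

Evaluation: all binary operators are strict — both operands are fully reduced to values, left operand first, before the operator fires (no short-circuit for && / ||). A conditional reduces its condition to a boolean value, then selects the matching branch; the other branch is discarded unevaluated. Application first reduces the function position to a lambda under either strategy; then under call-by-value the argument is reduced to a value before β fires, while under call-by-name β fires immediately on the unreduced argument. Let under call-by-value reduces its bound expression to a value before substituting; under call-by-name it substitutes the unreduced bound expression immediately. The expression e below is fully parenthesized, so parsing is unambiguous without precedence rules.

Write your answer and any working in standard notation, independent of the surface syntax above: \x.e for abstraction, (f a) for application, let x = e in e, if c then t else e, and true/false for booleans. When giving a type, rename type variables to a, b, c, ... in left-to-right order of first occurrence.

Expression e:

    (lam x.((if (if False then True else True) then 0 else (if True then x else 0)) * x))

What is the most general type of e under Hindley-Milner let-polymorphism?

Working:
  unify Bool ~ Bool
  unify Bool ~ Bool
  unify Bool ~ Bool
  unify Bool ~ Bool
x : a
  unify a ~ Int
  unify Int ~ Int
  unify Int ~ Int
x : Int
  unify Int ~ Int
\x._ : Int -> Int

Answer: Int -> Int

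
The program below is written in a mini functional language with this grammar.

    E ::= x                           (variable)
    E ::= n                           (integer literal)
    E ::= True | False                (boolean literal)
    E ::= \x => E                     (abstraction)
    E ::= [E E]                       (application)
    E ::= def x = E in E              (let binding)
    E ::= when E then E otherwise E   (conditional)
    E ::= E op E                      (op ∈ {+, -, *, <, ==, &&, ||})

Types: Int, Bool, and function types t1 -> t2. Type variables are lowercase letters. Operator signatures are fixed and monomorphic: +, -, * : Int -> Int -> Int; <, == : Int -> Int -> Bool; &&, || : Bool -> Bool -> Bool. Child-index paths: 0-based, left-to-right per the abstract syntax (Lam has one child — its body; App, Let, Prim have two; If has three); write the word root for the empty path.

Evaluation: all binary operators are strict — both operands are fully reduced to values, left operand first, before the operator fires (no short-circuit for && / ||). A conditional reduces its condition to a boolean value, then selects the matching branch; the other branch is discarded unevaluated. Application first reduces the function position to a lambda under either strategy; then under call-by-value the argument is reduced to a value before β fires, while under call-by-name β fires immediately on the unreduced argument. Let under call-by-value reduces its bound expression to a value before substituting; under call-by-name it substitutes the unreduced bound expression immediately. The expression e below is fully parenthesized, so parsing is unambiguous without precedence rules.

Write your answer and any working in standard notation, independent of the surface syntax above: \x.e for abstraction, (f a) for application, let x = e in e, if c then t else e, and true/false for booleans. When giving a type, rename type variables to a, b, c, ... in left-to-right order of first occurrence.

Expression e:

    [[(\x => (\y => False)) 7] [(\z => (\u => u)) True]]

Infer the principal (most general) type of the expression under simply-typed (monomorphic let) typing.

Working:
\y._ : b -> Bool
\x._ : a -> b -> Bool
  unify a -> b -> Bool ~ Int -> c
  unify a ~ Int
  unify b -> Bool ~ c
_ _ : b -> Bool
u : e
\u._ : e -> e
\z._ : d -> e -> e
  unify d -> e -> e ~ Bool -> f
  unify d ~ Bool
  unify e -> e ~ f
_ _ : e -> e
  unify b -> Bool ~ (e -> e) -> g
  unify b ~ e -> e
  unify Bool ~ g
_ _ : Bool

Answer: Bool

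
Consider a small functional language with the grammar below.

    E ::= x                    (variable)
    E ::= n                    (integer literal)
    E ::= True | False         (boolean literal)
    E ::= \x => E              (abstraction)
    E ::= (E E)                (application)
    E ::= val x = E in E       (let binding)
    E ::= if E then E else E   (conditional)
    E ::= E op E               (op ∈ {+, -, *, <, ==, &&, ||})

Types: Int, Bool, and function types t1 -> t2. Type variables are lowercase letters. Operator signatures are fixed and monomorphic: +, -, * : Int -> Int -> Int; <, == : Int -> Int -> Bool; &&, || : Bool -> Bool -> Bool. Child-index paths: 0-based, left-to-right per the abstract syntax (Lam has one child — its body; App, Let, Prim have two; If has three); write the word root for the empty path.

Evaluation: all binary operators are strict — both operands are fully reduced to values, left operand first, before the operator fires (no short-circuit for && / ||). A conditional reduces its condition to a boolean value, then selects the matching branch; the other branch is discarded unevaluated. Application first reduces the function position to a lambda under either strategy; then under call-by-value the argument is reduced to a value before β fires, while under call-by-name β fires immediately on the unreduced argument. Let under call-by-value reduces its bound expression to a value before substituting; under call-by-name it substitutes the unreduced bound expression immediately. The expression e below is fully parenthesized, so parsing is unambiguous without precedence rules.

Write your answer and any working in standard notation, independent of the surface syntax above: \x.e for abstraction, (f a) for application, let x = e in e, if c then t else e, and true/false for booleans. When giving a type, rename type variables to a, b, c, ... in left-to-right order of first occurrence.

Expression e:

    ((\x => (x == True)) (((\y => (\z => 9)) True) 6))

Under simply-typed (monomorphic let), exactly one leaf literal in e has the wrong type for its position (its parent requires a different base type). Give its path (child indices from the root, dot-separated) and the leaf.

Working:
x : a
  unify a ~ Int
  unify Bool ~ Int
  FAIL: mismatch Bool ~ Int

Answer: 0.0.1 : true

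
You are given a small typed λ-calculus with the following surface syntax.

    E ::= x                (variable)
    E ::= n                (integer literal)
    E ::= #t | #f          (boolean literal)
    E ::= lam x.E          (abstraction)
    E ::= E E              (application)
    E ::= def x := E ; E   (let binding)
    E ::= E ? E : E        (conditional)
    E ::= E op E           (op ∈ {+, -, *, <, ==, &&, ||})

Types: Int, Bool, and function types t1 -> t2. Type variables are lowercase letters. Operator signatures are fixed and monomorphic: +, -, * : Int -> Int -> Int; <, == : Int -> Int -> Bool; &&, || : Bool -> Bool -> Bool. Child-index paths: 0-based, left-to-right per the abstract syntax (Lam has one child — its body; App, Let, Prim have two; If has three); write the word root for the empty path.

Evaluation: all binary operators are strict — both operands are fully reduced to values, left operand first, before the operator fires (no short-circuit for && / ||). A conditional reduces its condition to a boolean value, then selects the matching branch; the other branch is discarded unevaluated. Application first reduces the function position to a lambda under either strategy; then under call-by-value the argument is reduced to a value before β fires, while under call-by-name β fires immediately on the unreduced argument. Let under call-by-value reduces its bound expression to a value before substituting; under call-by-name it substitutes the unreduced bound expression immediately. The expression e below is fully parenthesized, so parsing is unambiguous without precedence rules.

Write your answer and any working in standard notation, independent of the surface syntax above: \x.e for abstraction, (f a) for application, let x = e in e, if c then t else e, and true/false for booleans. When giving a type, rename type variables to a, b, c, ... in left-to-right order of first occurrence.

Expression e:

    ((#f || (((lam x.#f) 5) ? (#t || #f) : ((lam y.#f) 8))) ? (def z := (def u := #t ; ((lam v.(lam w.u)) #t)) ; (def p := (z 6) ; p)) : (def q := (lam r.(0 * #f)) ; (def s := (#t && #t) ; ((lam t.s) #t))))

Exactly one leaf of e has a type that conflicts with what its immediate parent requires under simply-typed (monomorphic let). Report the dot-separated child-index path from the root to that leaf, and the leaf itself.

Trace:
  unify Bool ~ Bool
\x._ : a -> Bool
  unify a -> Bool ~ Int -> b
  unify a ~ Int
  unify Bool ~ b
_ _ : Bool
  unify Bool ~ Bool
  unify Bool ~ Bool
  unify Bool ~ Bool
\y._ : c -> Bool
  unify c -> Bool ~ Int -> d
  unify c ~ Int
  unify Bool ~ d
_ _ : Bool
  unify Bool ~ Bool
  unify Bool ~ Bool
  unify Bool ~ Bool
let u : Bool
u : Bool
\w._ : f -> Bool
\v._ : e -> f -> Bool
  unify e -> f -> Bool ~ Bool -> g
  unify e ~ Bool
  unify f -> Bool ~ g
_ _ : f -> Bool
let z : f -> Bool
z : f -> Bool
  unify f -> Bool ~ Int -> h
  unify f ~ Int
  unify Bool ~ h
_ _ : Bool
let p : Bool
p : Bool
  unify Int ~ Int
  unify Bool ~ Int
  FAIL: mismatch Bool ~ Int

Answer: 2.0.0.1 : false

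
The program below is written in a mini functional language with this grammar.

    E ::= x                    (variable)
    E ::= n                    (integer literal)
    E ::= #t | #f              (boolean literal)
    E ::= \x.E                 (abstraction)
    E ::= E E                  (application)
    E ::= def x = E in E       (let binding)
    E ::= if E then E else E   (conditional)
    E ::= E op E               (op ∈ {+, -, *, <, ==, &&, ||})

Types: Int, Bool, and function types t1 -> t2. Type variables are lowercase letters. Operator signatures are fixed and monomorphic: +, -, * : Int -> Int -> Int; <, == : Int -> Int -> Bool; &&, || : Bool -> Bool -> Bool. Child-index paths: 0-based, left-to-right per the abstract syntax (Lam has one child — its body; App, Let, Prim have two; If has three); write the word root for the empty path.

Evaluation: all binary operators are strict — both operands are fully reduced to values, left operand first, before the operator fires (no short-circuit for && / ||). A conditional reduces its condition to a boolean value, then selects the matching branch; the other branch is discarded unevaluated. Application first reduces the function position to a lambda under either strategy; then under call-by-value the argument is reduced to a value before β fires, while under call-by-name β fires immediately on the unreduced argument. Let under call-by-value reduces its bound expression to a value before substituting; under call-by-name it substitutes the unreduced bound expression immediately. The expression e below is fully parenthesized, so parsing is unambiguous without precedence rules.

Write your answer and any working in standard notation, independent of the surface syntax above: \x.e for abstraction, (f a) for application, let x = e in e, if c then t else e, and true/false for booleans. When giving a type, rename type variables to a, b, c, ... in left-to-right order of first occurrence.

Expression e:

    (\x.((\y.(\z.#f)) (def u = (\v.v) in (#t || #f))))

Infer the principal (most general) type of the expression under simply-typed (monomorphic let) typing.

Derivation:
\z._ : c -> Bool
\y._ : b -> c -> Bool
v : d
\v._ : d -> d
let u : d -> d
  unify Bool ~ Bool
  unify Bool ~ Bool
  unify b -> c -> Bool ~ Bool -> e
  unify b ~ Bool
  unify c -> Bool ~ e
_ _ : c -> Bool
\x._ : a -> c -> Bool

Answer: a -> b -> Bool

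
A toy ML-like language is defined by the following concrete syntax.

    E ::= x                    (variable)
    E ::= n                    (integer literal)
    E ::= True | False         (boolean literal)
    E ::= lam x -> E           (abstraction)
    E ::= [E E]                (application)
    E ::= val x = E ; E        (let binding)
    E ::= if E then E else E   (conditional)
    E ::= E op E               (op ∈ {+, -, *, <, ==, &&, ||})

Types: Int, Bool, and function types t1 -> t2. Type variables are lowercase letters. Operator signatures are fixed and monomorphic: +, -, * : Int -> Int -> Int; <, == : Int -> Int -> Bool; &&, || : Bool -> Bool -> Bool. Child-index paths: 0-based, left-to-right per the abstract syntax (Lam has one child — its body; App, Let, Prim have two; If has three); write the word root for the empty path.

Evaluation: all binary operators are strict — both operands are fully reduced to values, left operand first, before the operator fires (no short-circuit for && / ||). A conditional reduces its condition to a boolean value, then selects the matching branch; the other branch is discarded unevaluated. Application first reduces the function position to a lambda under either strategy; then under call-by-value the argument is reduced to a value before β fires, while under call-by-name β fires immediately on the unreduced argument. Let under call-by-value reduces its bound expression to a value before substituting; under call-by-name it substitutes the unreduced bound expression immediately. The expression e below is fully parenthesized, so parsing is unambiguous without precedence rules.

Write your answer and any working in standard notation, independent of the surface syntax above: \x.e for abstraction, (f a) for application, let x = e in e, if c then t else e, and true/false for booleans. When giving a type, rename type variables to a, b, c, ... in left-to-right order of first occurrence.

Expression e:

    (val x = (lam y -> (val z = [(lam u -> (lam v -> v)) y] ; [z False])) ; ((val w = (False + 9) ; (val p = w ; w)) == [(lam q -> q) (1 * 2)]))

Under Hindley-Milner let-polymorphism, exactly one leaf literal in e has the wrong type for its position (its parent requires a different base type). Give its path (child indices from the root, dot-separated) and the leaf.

Working:
v : c
\v._ : c -> c
\u._ : b -> c -> c
y : a
  unify b -> c -> c ~ a -> d
  unify b ~ a
  unify c -> c ~ d
_ _ : c -> c
let z : forall. c -> c
z : e -> e
  unify e -> e ~ Bool -> f
  unify e ~ Bool
  unify Bool ~ f
_ _ : Bool
\y._ : a -> Bool
let x : forall. a -> Bool
  unify Bool ~ Int
  FAIL: mismatch Bool ~ Int

Answer: 1.0.0.0 : false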